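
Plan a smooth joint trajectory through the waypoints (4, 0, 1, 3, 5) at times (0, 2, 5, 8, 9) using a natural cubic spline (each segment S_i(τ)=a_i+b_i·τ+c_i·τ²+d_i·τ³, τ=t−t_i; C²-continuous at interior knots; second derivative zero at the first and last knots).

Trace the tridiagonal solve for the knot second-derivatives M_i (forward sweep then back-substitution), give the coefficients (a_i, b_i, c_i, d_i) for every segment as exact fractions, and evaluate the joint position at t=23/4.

Δ: Δ0=-2, Δ1=1/3, Δ2=2/3, Δ3=2
row 1: diag=10, rhs=14; c'=3/10, d'=7/5
row 2: denom=12−3·3/10=111/10; d'=(2−3·7/5)/(111/10)=-22/111
row 3: denom=8−3·10/37=266/37; d'=(8−3·-22/111)/(266/37)=159/133
back: M3=159/133
back: M2=-22/111−10/37·159/133=-208/399
back: M1=7/5−3/10·-208/399=207/133
M: M0=0, M1=207/133, M2=-208/399, M3=159/133, M4=0
seg 0: a=4, c=M0/2=0, d=(M1−M0)/(6·2)=69/532, b=Δ0−h0·(2M0+M1)/6=-335/133
seg 1: a=0, c=M1/2=207/266, d=(M2−M1)/(6·3)=-829/7182, b=Δ1−h1·(2M1+M2)/6=-128/133
seg 2: a=1, c=M2/2=-104/399, d=(M3−M2)/(6·3)=685/7182, b=Δ2−h2·(2M2+M3)/6=157/266
seg 3: a=3, c=M3/2=159/266, d=(M4−M3)/(6·1)=-53/266, b=Δ3−h3·(2M3+M4)/6=213/133
t_q=23/4 → seg 2, τ=3/4; S=1+157/266·τ+-104/399·τ²+685/7182·τ³=22749/17024

  seg 0: a=4 b=-335/133 c=0 d=69/532
  seg 1: a=0 b=-128/133 c=207/266 d=-829/7182
  seg 2: a=1 b=157/266 c=-104/399 d=685/7182
  seg 3: a=3 b=213/133 c=159/266 d=-53/266
S(23/4) = 22749/17024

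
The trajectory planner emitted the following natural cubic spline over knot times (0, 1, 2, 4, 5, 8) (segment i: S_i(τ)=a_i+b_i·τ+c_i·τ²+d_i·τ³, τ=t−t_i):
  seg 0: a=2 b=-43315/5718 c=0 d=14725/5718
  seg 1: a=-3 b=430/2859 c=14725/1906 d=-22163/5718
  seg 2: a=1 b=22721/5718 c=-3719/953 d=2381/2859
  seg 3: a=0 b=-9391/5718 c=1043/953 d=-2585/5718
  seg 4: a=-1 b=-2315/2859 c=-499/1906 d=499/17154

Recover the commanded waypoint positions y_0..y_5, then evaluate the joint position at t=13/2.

y_0=2 y_1=-3 y_2=1 y_3=0 y_4=-1 y_5=-5
S(13/2) = -41253/15248

y_0 = S_0(0) = a_0 = 2
y_1 = S_1(0) = a_1 = -3
y_2 = S_2(0) = a_2 = 1
y_3 = S_3(0) = a_3 = 0
y_4 = S_4(0) = a_4 = -1
y_5 = S_4(3) = -5
t_q=13/2 is in segment 4 (τ=3/2); S_4(τ)=-41253/15248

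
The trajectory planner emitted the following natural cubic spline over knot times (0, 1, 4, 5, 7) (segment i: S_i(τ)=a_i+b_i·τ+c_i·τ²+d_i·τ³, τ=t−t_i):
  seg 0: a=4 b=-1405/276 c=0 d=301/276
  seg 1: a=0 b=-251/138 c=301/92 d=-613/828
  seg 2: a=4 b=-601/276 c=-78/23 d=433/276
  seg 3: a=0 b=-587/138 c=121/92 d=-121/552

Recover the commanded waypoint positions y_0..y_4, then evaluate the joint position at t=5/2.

y_0 = S_0(0) = a_0 = 4
y_1 = S_1(0) = a_1 = 0
y_2 = S_2(0) = a_2 = 4
y_3 = S_3(0) = a_3 = 0
y_4 = S_3(2) = -5
t_q=5/2 is in segment 1 (τ=3/2); S_1(τ)=1571/736

y_0=4 y_1=0 y_2=4 y_3=0 y_4=-5
S(5/2) = 1571/736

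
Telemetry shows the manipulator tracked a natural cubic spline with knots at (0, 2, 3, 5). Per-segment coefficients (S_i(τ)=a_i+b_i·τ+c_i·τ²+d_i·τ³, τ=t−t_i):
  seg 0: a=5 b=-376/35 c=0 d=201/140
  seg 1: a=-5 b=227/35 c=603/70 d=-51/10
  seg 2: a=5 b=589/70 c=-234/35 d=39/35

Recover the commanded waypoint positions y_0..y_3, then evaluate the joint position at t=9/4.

y_0=5 y_1=-5 y_2=5 y_3=4
S(9/4) = -13081/4480

y_0 = S_0(0) = a_0 = 5
y_1 = S_1(0) = a_1 = -5
y_2 = S_2(0) = a_2 = 5
y_3 = S_2(2) = 4
t_q=9/4 is in segment 1 (τ=1/4); S_1(τ)=-13081/4480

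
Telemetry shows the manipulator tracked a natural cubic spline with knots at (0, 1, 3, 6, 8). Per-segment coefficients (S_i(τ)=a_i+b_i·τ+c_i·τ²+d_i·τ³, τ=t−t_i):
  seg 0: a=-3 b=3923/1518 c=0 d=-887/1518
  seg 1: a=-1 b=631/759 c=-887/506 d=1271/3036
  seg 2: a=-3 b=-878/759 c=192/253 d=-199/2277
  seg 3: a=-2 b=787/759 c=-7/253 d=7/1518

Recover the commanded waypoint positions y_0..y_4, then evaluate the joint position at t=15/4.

y_0=-3 y_1=-1 y_2=-3 y_3=-2 y_4=0
S(15/4) = -5119/1472

y_0 = S_0(0) = a_0 = -3
y_1 = S_1(0) = a_1 = -1
y_2 = S_2(0) = a_2 = -3
y_3 = S_3(0) = a_3 = -2
y_4 = S_3(2) = 0
t_q=15/4 is in segment 2 (τ=3/4); S_2(τ)=-5119/1472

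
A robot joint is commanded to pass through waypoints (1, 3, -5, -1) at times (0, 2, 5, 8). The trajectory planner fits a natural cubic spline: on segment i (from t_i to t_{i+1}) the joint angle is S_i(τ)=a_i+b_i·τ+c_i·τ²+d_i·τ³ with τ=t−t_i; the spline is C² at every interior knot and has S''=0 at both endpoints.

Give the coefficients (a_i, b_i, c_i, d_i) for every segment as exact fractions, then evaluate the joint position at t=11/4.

  seg 0: a=1 b=223/111 c=0 d=-28/111
  seg 1: a=3 b=-113/111 c=-56/37 d=107/333
  seg 2: a=-5 b=-158/111 c=51/37 d=-17/111
S(11/4) = 3601/2368

Δ: Δ0=1, Δ1=-8/3, Δ2=4/3
row 1: diag=10, rhs=-22; c'=3/10, d'=-11/5
row 2: denom=12−3·3/10=111/10; d'=(24−3·-11/5)/(111/10)=102/37
back: M2=102/37
back: M1=-11/5−3/10·102/37=-112/37
M: M0=0, M1=-112/37, M2=102/37, M3=0
seg 0: a=1, c=M0/2=0, d=(M1−M0)/(6·2)=-28/111, b=Δ0−h0·(2M0+M1)/6=223/111
seg 1: a=3, c=M1/2=-56/37, d=(M2−M1)/(6·3)=107/333, b=Δ1−h1·(2M1+M2)/6=-113/111
seg 2: a=-5, c=M2/2=51/37, d=(M3−M2)/(6·3)=-17/111, b=Δ2−h2·(2M2+M3)/6=-158/111
t_q=11/4 → seg 1, τ=3/4; S=3+-113/111·τ+-56/37·τ²+107/333·τ³=3601/2368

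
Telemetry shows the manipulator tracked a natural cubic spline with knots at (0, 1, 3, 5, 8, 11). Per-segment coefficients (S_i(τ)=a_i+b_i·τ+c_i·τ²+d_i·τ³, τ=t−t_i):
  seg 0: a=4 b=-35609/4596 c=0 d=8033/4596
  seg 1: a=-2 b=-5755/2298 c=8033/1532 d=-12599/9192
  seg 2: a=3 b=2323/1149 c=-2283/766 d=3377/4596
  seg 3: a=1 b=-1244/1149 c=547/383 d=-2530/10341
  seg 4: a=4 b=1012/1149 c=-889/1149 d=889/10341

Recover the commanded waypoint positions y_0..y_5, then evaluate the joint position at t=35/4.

y_0 = S_0(0) = a_0 = 4
y_1 = S_1(0) = a_1 = -2
y_2 = S_2(0) = a_2 = 3
y_3 = S_3(0) = a_3 = 1
y_4 = S_4(0) = a_4 = 4
y_5 = S_4(3) = 2
t_q=35/4 is in segment 4 (τ=3/4); S_4(τ)=104461/24512

y_0=4 y_1=-2 y_2=3 y_3=1 y_4=4 y_5=2
S(35/4) = 104461/24512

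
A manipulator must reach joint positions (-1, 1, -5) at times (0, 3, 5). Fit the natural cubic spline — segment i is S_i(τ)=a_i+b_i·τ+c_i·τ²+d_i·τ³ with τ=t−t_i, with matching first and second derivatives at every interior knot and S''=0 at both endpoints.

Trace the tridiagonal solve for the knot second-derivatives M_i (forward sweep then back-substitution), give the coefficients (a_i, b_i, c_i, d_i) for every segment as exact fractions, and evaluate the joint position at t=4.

Δ: Δ0=2/3, Δ1=-3
row 1: diag=10, rhs=-22; c'=1/5, d'=-11/5
back: M1=-11/5
M: M0=0, M1=-11/5, M2=0
seg 0: a=-1, c=M0/2=0, d=(M1−M0)/(6·3)=-11/90, b=Δ0−h0·(2M0+M1)/6=53/30
seg 1: a=1, c=M1/2=-11/10, d=(M2−M1)/(6·2)=11/60, b=Δ1−h1·(2M1+M2)/6=-23/15
t_q=4 → seg 1, τ=1; S=1+-23/15·τ+-11/10·τ²+11/60·τ³=-29/20

  seg 0: a=-1 b=53/30 c=0 d=-11/90
  seg 1: a=1 b=-23/15 c=-11/10 d=11/60
S(4) = -29/20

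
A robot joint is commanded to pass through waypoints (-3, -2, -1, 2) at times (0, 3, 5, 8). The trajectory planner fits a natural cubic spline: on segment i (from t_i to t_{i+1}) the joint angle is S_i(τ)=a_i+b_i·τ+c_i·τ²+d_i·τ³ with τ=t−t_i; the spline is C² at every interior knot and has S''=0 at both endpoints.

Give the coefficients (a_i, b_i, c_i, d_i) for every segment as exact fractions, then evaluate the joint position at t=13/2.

  seg 0: a=-3 b=5/16 c=0 d=1/432
  seg 1: a=-2 b=3/8 c=1/48 d=1/48
  seg 2: a=-1 b=17/24 c=7/48 d=-7/432
S(13/2) = 43/128

Δ: Δ0=1/3, Δ1=1/2, Δ2=1
row 1: diag=10, rhs=1; c'=1/5, d'=1/10
row 2: denom=10−2·1/5=48/5; d'=(3−2·1/10)/(48/5)=7/24
back: M2=7/24
back: M1=1/10−1/5·7/24=1/24
M: M0=0, M1=1/24, M2=7/24, M3=0
seg 0: a=-3, c=M0/2=0, d=(M1−M0)/(6·3)=1/432, b=Δ0−h0·(2M0+M1)/6=5/16
seg 1: a=-2, c=M1/2=1/48, d=(M2−M1)/(6·2)=1/48, b=Δ1−h1·(2M1+M2)/6=3/8
seg 2: a=-1, c=M2/2=7/48, d=(M3−M2)/(6·3)=-7/432, b=Δ2−h2·(2M2+M3)/6=17/24
t_q=13/2 → seg 2, τ=3/2; S=-1+17/24·τ+7/48·τ²+-7/432·τ³=43/128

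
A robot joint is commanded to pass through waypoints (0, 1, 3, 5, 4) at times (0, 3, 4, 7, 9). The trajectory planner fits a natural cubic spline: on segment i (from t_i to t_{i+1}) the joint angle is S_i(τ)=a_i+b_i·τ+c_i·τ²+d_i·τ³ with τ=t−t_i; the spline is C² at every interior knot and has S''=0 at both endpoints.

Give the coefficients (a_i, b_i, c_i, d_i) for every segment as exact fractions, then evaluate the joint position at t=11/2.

Δ: Δ0=1/3, Δ1=2, Δ2=2/3, Δ3=-1/2
row 1: diag=8, rhs=10; c'=1/8, d'=5/4
row 2: denom=8−1·1/8=63/8; d'=(-8−1·5/4)/(63/8)=-74/63
row 3: denom=10−3·8/21=62/7; d'=(-7−3·-74/63)/(62/7)=-73/186
back: M3=-73/186
back: M2=-74/63−8/21·-73/186=-286/279
back: M1=5/4−1/8·-286/279=769/558
M: M0=0, M1=769/558, M2=-286/279, M3=-73/186, M4=0
seg 0: a=0, c=M0/2=0, d=(M1−M0)/(6·3)=769/10044, b=Δ0−h0·(2M0+M1)/6=-397/1116
seg 1: a=1, c=M1/2=769/1116, d=(M2−M1)/(6·1)=-149/372, b=Δ1−h1·(2M1+M2)/6=955/558
seg 2: a=3, c=M2/2=-143/279, d=(M3−M2)/(6·3)=353/10044, b=Δ2−h2·(2M2+M3)/6=2107/1116
seg 3: a=5, c=M3/2=-73/372, d=(M4−M3)/(6·2)=73/2232, b=Δ3−h3·(2M3+M4)/6=-133/558
t_q=11/2 → seg 2, τ=3/2; S=3+2107/1116·τ+-143/279·τ²+353/10044·τ³=4759/992

  seg 0: a=0 b=-397/1116 c=0 d=769/10044
  seg 1: a=1 b=955/558 c=769/1116 d=-149/372
  seg 2: a=3 b=2107/1116 c=-143/279 d=353/10044
  seg 3: a=5 b=-133/558 c=-73/372 d=73/2232
S(11/2) = 4759/992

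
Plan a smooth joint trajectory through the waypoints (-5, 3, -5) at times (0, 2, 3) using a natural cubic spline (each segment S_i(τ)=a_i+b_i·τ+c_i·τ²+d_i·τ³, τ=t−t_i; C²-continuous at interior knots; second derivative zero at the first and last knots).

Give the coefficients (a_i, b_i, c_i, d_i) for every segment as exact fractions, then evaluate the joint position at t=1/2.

Δ: Δ0=4, Δ1=-8
row 1: diag=6, rhs=-72; c'=1/6, d'=-12
back: M1=-12
M: M0=0, M1=-12, M2=0
seg 0: a=-5, c=M0/2=0, d=(M1−M0)/(6·2)=-1, b=Δ0−h0·(2M0+M1)/6=8
seg 1: a=3, c=M1/2=-6, d=(M2−M1)/(6·1)=2, b=Δ1−h1·(2M1+M2)/6=-4
t_q=1/2 → seg 0, τ=1/2; S=-5+8·τ+0·τ²+-1·τ³=-9/8

  seg 0: a=-5 b=8 c=0 d=-1
  seg 1: a=3 b=-4 c=-6 d=2
S(1/2) = -9/8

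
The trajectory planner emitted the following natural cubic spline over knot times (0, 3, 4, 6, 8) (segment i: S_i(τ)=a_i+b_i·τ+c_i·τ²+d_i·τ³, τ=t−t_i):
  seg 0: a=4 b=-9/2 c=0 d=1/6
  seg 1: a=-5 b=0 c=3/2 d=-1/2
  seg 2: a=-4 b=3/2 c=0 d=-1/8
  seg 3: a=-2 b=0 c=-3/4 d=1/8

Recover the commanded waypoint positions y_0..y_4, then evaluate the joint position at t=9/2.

y_0=4 y_1=-5 y_2=-4 y_3=-2 y_4=-4
S(9/2) = -209/64

y_0 = S_0(0) = a_0 = 4
y_1 = S_1(0) = a_1 = -5
y_2 = S_2(0) = a_2 = -4
y_3 = S_3(0) = a_3 = -2
y_4 = S_3(2) = -4
t_q=9/2 is in segment 2 (τ=1/2); S_2(τ)=-209/64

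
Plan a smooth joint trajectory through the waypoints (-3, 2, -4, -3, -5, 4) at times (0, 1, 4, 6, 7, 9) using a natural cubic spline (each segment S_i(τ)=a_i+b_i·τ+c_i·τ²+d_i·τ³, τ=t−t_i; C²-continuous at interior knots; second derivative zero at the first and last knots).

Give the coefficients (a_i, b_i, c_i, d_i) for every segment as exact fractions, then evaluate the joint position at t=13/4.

Δ: Δ0=5, Δ1=-2, Δ2=1/2, Δ3=-2, Δ4=9/2
row 1: diag=8, rhs=-42; c'=3/8, d'=-21/4
row 2: denom=10−3·3/8=71/8; d'=(15−3·-21/4)/(71/8)=246/71
row 3: denom=6−2·16/71=394/71; d'=(-15−2·246/71)/(394/71)=-1557/394
row 4: denom=6−1·71/394=2293/394; d'=(39−1·-1557/394)/(2293/394)=16923/2293
back: M4=16923/2293
back: M3=-1557/394−71/394·16923/2293=-12111/2293
back: M2=246/71−16/71·-12111/2293=10674/2293
back: M1=-21/4−3/8·10674/2293=-16041/2293
M: M0=0, M1=-16041/2293, M2=10674/2293, M3=-12111/2293, M4=16923/2293, M5=0
seg 0: a=-3, c=M0/2=0, d=(M1−M0)/(6·1)=-5347/4586, b=Δ0−h0·(2M0+M1)/6=28277/4586
seg 1: a=2, c=M1/2=-16041/4586, d=(M2−M1)/(6·3)=8905/13758, b=Δ1−h1·(2M1+M2)/6=6118/2293
seg 2: a=-4, c=M2/2=5337/2293, d=(M3−M2)/(6·2)=-7595/9172, b=Δ2−h2·(2M2+M3)/6=-3865/4586
seg 3: a=-3, c=M3/2=-12111/4586, d=(M4−M3)/(6·1)=4839/2293, b=Δ3−h3·(2M3+M4)/6=-6739/4586
seg 4: a=-5, c=M4/2=16923/4586, d=(M5−M4)/(6·2)=-5641/9172, b=Δ4−h4·(2M4+M5)/6=-1927/4586
t_q=13/4 → seg 1, τ=9/4; S=2+6118/2293·τ+-16041/4586·τ²+8905/13758·τ³=-684377/293504

  seg 0: a=-3 b=28277/4586 c=0 d=-5347/4586
  seg 1: a=2 b=6118/2293 c=-16041/4586 d=8905/13758
  seg 2: a=-4 b=-3865/4586 c=5337/2293 d=-7595/9172
  seg 3: a=-3 b=-6739/4586 c=-12111/4586 d=4839/2293
  seg 4: a=-5 b=-1927/4586 c=16923/4586 d=-5641/9172
S(13/4) = -684377/293504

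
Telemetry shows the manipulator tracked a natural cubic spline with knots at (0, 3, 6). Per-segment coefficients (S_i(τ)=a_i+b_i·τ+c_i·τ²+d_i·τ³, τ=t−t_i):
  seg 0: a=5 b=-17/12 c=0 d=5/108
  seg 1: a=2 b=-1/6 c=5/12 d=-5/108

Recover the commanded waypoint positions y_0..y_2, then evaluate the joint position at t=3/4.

y_0 = S_0(0) = a_0 = 5
y_1 = S_1(0) = a_1 = 2
y_2 = S_1(3) = 4
t_q=3/4 is in segment 0 (τ=3/4); S_0(τ)=1013/256

y_0=5 y_1=2 y_2=4
S(3/4) = 1013/256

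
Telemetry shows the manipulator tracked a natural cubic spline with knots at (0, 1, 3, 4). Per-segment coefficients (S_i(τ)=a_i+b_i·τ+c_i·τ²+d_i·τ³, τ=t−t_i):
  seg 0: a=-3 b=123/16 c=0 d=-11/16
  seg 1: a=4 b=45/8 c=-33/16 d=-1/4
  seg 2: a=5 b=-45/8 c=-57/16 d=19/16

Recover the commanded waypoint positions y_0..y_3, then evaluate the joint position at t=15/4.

y_0=-3 y_1=4 y_2=5 y_3=-3
S(15/4) = -739/1024

y_0 = S_0(0) = a_0 = -3
y_1 = S_1(0) = a_1 = 4
y_2 = S_2(0) = a_2 = 5
y_3 = S_2(1) = -3
t_q=15/4 is in segment 2 (τ=3/4); S_2(τ)=-739/1024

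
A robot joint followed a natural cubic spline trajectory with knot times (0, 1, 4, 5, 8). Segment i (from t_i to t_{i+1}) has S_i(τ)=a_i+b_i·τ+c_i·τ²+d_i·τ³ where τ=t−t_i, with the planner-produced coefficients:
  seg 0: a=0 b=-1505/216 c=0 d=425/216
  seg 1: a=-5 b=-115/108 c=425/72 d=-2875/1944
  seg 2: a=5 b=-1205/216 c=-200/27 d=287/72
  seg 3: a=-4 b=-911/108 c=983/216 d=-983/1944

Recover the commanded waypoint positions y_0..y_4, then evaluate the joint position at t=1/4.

y_0 = S_0(0) = a_0 = 0
y_1 = S_1(0) = a_1 = -5
y_2 = S_2(0) = a_2 = 5
y_3 = S_3(0) = a_3 = -4
y_4 = S_3(3) = -2
t_q=1/4 is in segment 0 (τ=1/4); S_0(τ)=-7885/4608

y_0=0 y_1=-5 y_2=5 y_3=-4 y_4=-2
S(1/4) = -7885/4608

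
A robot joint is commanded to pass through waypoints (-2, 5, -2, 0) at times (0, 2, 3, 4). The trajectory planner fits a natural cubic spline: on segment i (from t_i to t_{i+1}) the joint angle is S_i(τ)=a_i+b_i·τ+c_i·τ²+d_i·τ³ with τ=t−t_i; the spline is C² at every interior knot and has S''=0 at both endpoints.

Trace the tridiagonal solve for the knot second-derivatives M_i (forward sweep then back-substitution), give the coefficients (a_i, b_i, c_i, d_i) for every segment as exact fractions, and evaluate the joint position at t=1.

  seg 0: a=-2 b=365/46 c=0 d=-51/46
  seg 1: a=5 b=-247/46 c=-153/23 d=231/46
  seg 2: a=-2 b=-83/23 c=387/46 d=-129/46
S(1) = 111/23

Δ: Δ0=7/2, Δ1=-7, Δ2=2
row 1: diag=6, rhs=-63; c'=1/6, d'=-21/2
row 2: denom=4−1·1/6=23/6; d'=(54−1·-21/2)/(23/6)=387/23
back: M2=387/23
back: M1=-21/2−1/6·387/23=-306/23
M: M0=0, M1=-306/23, M2=387/23, M3=0
seg 0: a=-2, c=M0/2=0, d=(M1−M0)/(6·2)=-51/46, b=Δ0−h0·(2M0+M1)/6=365/46
seg 1: a=5, c=M1/2=-153/23, d=(M2−M1)/(6·1)=231/46, b=Δ1−h1·(2M1+M2)/6=-247/46
seg 2: a=-2, c=M2/2=387/46, d=(M3−M2)/(6·1)=-129/46, b=Δ2−h2·(2M2+M3)/6=-83/23
t_q=1 → seg 0, τ=1; S=-2+365/46·τ+0·τ²+-51/46·τ³=111/23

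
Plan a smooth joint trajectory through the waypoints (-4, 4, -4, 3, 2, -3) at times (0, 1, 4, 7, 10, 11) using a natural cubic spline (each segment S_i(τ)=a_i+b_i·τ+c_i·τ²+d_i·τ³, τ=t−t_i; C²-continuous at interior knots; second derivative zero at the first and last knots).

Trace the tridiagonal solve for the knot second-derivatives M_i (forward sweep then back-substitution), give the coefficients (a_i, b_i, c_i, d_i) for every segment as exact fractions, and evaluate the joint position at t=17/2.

  seg 0: a=-4 b=3223/333 c=0 d=-559/333
  seg 1: a=4 b=1546/333 c=-559/111 d=2597/2997
  seg 2: a=-4 b=-725/333 c=920/333 d=-34/81
  seg 3: a=3 b=1021/333 c=-338/333 d=-118/2997
  seg 4: a=2 b=-1361/333 c=-152/111 d=152/333
S(17/2) = 767/148

Δ: Δ0=8, Δ1=-8/3, Δ2=7/3, Δ3=-1/3, Δ4=-5
row 1: diag=8, rhs=-64; c'=3/8, d'=-8
row 2: denom=12−3·3/8=87/8; d'=(30−3·-8)/(87/8)=144/29
row 3: denom=12−3·8/29=324/29; d'=(-16−3·144/29)/(324/29)=-224/81
row 4: denom=8−3·29/108=259/36; d'=(-28−3·-224/81)/(259/36)=-304/111
back: M4=-304/111
back: M3=-224/81−29/108·-304/111=-676/333
back: M2=144/29−8/29·-676/333=1840/333
back: M1=-8−3/8·1840/333=-1118/111
M: M0=0, M1=-1118/111, M2=1840/333, M3=-676/333, M4=-304/111, M5=0
seg 0: a=-4, c=M0/2=0, d=(M1−M0)/(6·1)=-559/333, b=Δ0−h0·(2M0+M1)/6=3223/333
seg 1: a=4, c=M1/2=-559/111, d=(M2−M1)/(6·3)=2597/2997, b=Δ1−h1·(2M1+M2)/6=1546/333
seg 2: a=-4, c=M2/2=920/333, d=(M3−M2)/(6·3)=-34/81, b=Δ2−h2·(2M2+M3)/6=-725/333
seg 3: a=3, c=M3/2=-338/333, d=(M4−M3)/(6·3)=-118/2997, b=Δ3−h3·(2M3+M4)/6=1021/333
seg 4: a=2, c=M4/2=-152/111, d=(M5−M4)/(6·1)=152/333, b=Δ4−h4·(2M4+M5)/6=-1361/333
t_q=17/2 → seg 3, τ=3/2; S=3+1021/333·τ+-338/333·τ²+-118/2997·τ³=767/148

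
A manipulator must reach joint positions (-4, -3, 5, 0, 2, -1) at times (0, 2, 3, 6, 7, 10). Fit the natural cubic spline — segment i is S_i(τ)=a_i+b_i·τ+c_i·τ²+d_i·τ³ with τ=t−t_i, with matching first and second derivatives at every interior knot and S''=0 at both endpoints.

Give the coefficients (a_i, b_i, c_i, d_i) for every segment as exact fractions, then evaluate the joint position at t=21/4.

Δ: Δ0=1/2, Δ1=8, Δ2=-5/3, Δ3=2, Δ4=-1
row 1: diag=6, rhs=45; c'=1/6, d'=15/2
row 2: denom=8−1·1/6=47/6; d'=(-58−1·15/2)/(47/6)=-393/47
row 3: denom=8−3·18/47=322/47; d'=(22−3·-393/47)/(322/47)=2213/322
row 4: denom=8−1·47/322=2529/322; d'=(-18−1·2213/322)/(2529/322)=-8009/2529
back: M4=-8009/2529
back: M3=2213/322−47/322·-8009/2529=18550/2529
back: M2=-393/47−18/47·18550/2529=-3139/281
back: M1=15/2−1/6·-3139/281=7892/843
M: M0=0, M1=7892/843, M2=-3139/281, M3=18550/2529, M4=-8009/2529, M5=0
seg 0: a=-4, c=M0/2=0, d=(M1−M0)/(6·2)=1973/2529, b=Δ0−h0·(2M0+M1)/6=-13255/5058
seg 1: a=-3, c=M1/2=3946/843, d=(M2−M1)/(6·1)=-17309/5058, b=Δ1−h1·(2M1+M2)/6=34097/5058
seg 2: a=5, c=M2/2=-3139/562, d=(M3−M2)/(6·3)=46801/45522, b=Δ2−h2·(2M2+M3)/6=14761/2529
seg 3: a=0, c=M3/2=9275/2529, d=(M4−M3)/(6·1)=-2951/1686, b=Δ3−h3·(2M3+M4)/6=419/5058
seg 4: a=2, c=M4/2=-8009/5058, d=(M5−M4)/(6·3)=8009/45522, b=Δ4−h4·(2M4+M5)/6=5480/2529
t_q=21/4 → seg 2, τ=9/4; S=5+14761/2529·τ+-3139/562·τ²+46801/45522·τ³=56365/35968

  seg 0: a=-4 b=-13255/5058 c=0 d=1973/2529
  seg 1: a=-3 b=34097/5058 c=3946/843 d=-17309/5058
  seg 2: a=5 b=14761/2529 c=-3139/562 d=46801/45522
  seg 3: a=0 b=419/5058 c=9275/2529 d=-2951/1686
  seg 4: a=2 b=5480/2529 c=-8009/5058 d=8009/45522
S(21/4) = 56365/35968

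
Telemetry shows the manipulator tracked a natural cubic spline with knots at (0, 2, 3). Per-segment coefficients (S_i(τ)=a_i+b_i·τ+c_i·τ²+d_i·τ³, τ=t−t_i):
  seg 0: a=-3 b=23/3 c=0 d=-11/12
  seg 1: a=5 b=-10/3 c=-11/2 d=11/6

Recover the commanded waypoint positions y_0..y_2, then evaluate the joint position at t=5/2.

y_0 = S_0(0) = a_0 = -3
y_1 = S_1(0) = a_1 = 5
y_2 = S_1(1) = -2
t_q=5/2 is in segment 1 (τ=1/2); S_1(τ)=35/16

y_0=-3 y_1=5 y_2=-2
S(5/2) = 35/16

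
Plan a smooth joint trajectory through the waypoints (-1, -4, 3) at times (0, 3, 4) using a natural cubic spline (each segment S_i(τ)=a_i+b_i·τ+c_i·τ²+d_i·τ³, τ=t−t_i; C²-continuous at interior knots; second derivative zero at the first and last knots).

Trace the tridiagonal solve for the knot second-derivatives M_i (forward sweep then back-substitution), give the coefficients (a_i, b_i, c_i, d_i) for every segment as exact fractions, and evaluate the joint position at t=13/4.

Δ: Δ0=-1, Δ1=7
row 1: diag=8, rhs=48; c'=1/8, d'=6
back: M1=6
M: M0=0, M1=6, M2=0
seg 0: a=-1, c=M0/2=0, d=(M1−M0)/(6·3)=1/3, b=Δ0−h0·(2M0+M1)/6=-4
seg 1: a=-4, c=M1/2=3, d=(M2−M1)/(6·1)=-1, b=Δ1−h1·(2M1+M2)/6=5
t_q=13/4 → seg 1, τ=1/4; S=-4+5·τ+3·τ²+-1·τ³=-165/64

  seg 0: a=-1 b=-4 c=0 d=1/3
  seg 1: a=-4 b=5 c=3 d=-1
S(13/4) = -165/64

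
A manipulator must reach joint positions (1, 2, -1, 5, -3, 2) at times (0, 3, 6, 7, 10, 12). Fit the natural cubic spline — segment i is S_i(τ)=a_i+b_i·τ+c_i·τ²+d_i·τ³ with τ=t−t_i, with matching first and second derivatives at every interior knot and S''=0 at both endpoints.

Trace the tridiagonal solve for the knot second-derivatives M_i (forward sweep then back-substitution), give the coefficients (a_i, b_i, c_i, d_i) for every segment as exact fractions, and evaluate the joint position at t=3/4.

  seg 0: a=1 b=2143/1346 c=0 d=-5083/36342
  seg 1: a=2 b=-1470/673 c=-5083/4038 d=6677/12114
  seg 2: a=-1 b=6925/1346 c=7474/2019 d=-11495/4038
  seg 3: a=5 b=8093/2019 c=-19537/4038 d=31657/36342
  seg 4: a=-3 b=-6065/4038 c=2020/673 d=-1010/2019
S(3/4) = 183925/86144

Δ: Δ0=1/3, Δ1=-1, Δ2=6, Δ3=-8/3, Δ4=5/2
row 1: diag=12, rhs=-8; c'=1/4, d'=-2/3
row 2: denom=8−3·1/4=29/4; d'=(42−3·-2/3)/(29/4)=176/29
row 3: denom=8−1·4/29=228/29; d'=(-52−1·176/29)/(228/29)=-421/57
row 4: denom=10−3·29/76=673/76; d'=(31−3·-421/57)/(673/76)=4040/673
back: M4=4040/673
back: M3=-421/57−29/76·4040/673=-19537/2019
back: M2=176/29−4/29·-19537/2019=14948/2019
back: M1=-2/3−1/4·14948/2019=-5083/2019
M: M0=0, M1=-5083/2019, M2=14948/2019, M3=-19537/2019, M4=4040/673, M5=0
seg 0: a=1, c=M0/2=0, d=(M1−M0)/(6·3)=-5083/36342, b=Δ0−h0·(2M0+M1)/6=2143/1346
seg 1: a=2, c=M1/2=-5083/4038, d=(M2−M1)/(6·3)=6677/12114, b=Δ1−h1·(2M1+M2)/6=-1470/673
seg 2: a=-1, c=M2/2=7474/2019, d=(M3−M2)/(6·1)=-11495/4038, b=Δ2−h2·(2M2+M3)/6=6925/1346
seg 3: a=5, c=M3/2=-19537/4038, d=(M4−M3)/(6·3)=31657/36342, b=Δ3−h3·(2M3+M4)/6=8093/2019
seg 4: a=-3, c=M4/2=2020/673, d=(M5−M4)/(6·2)=-1010/2019, b=Δ4−h4·(2M4+M5)/6=-6065/4038
t_q=3/4 → seg 0, τ=3/4; S=1+2143/1346·τ+0·τ²+-5083/36342·τ³=183925/86144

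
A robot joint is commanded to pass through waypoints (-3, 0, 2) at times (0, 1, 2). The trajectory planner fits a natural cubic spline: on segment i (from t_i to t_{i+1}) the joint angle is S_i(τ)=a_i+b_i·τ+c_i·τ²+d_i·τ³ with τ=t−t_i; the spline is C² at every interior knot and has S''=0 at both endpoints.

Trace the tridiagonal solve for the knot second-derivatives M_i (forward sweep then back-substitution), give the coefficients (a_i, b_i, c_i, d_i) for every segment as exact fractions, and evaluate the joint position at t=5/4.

Δ: Δ0=3, Δ1=2
row 1: diag=4, rhs=-6; c'=1/4, d'=-3/2
back: M1=-3/2
M: M0=0, M1=-3/2, M2=0
seg 0: a=-3, c=M0/2=0, d=(M1−M0)/(6·1)=-1/4, b=Δ0−h0·(2M0+M1)/6=13/4
seg 1: a=0, c=M1/2=-3/4, d=(M2−M1)/(6·1)=1/4, b=Δ1−h1·(2M1+M2)/6=5/2
t_q=5/4 → seg 1, τ=1/4; S=0+5/2·τ+-3/4·τ²+1/4·τ³=149/256

  seg 0: a=-3 b=13/4 c=0 d=-1/4
  seg 1: a=0 b=5/2 c=-3/4 d=1/4
S(5/4) = 149/256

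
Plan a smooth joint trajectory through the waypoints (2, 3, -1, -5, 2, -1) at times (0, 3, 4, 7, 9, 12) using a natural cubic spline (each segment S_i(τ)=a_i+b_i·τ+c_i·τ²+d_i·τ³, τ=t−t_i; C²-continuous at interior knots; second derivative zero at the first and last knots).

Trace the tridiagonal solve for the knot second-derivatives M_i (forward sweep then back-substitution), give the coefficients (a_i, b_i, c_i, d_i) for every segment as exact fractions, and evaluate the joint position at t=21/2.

Δ: Δ0=1/3, Δ1=-4, Δ2=-4/3, Δ3=7/2, Δ4=-1
row 1: diag=8, rhs=-26; c'=1/8, d'=-13/4
row 2: denom=8−1·1/8=63/8; d'=(16−1·-13/4)/(63/8)=22/9
row 3: denom=10−3·8/21=62/7; d'=(29−3·22/9)/(62/7)=455/186
row 4: denom=10−2·7/31=296/31; d'=(-27−2·455/186)/(296/31)=-1483/444
back: M4=-1483/444
back: M3=455/186−7/31·-1483/444=1421/444
back: M2=22/9−8/21·1421/444=136/111
back: M1=-13/4−1/8·136/111=-1511/444
M: M0=0, M1=-1511/444, M2=136/111, M3=1421/444, M4=-1483/444, M5=0
seg 0: a=2, c=M0/2=0, d=(M1−M0)/(6·3)=-1511/7992, b=Δ0−h0·(2M0+M1)/6=1807/888
seg 1: a=3, c=M1/2=-1511/888, d=(M2−M1)/(6·1)=685/888, b=Δ1−h1·(2M1+M2)/6=-1363/444
seg 2: a=-1, c=M2/2=68/111, d=(M3−M2)/(6·3)=877/7992, b=Δ2−h2·(2M2+M3)/6=-1231/296
seg 3: a=-5, c=M3/2=1421/888, d=(M4−M3)/(6·2)=-121/222, b=Δ3−h3·(2M3+M4)/6=367/148
seg 4: a=2, c=M4/2=-1483/888, d=(M5−M4)/(6·3)=1483/7992, b=Δ4−h4·(2M4+M5)/6=1039/444
t_q=21/2 → seg 4, τ=3/2; S=2+1039/444·τ+-1483/888·τ²+1483/7992·τ³=5633/2368

  seg 0: a=2 b=1807/888 c=0 d=-1511/7992
  seg 1: a=3 b=-1363/444 c=-1511/888 d=685/888
  seg 2: a=-1 b=-1231/296 c=68/111 d=877/7992
  seg 3: a=-5 b=367/148 c=1421/888 d=-121/222
  seg 4: a=2 b=1039/444 c=-1483/888 d=1483/7992
S(21/2) = 5633/2368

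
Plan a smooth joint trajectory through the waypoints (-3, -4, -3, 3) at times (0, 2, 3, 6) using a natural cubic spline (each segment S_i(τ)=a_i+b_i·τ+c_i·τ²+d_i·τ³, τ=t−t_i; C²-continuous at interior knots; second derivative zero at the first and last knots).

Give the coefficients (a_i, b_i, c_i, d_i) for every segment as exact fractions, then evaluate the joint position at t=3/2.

Δ: Δ0=-1/2, Δ1=1, Δ2=2
row 1: diag=6, rhs=9; c'=1/6, d'=3/2
row 2: denom=8−1·1/6=47/6; d'=(6−1·3/2)/(47/6)=27/47
back: M2=27/47
back: M1=3/2−1/6·27/47=66/47
M: M0=0, M1=66/47, M2=27/47, M3=0
seg 0: a=-3, c=M0/2=0, d=(M1−M0)/(6·2)=11/94, b=Δ0−h0·(2M0+M1)/6=-91/94
seg 1: a=-4, c=M1/2=33/47, d=(M2−M1)/(6·1)=-13/94, b=Δ1−h1·(2M1+M2)/6=41/94
seg 2: a=-3, c=M2/2=27/94, d=(M3−M2)/(6·3)=-3/94, b=Δ2−h2·(2M2+M3)/6=67/47
t_q=3/2 → seg 0, τ=3/2; S=-3+-91/94·τ+0·τ²+11/94·τ³=-3051/752

  seg 0: a=-3 b=-91/94 c=0 d=11/94
  seg 1: a=-4 b=41/94 c=33/47 d=-13/94
  seg 2: a=-3 b=67/47 c=27/94 d=-3/94
S(3/2) = -3051/752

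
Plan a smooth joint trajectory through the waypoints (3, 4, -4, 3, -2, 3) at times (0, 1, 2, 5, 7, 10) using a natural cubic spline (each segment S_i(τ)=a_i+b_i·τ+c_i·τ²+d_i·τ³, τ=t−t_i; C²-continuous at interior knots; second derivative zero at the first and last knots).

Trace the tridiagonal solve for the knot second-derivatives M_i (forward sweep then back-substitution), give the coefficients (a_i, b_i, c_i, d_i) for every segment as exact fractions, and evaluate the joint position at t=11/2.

  seg 0: a=3 b=1235/327 c=0 d=-908/327
  seg 1: a=4 b=-1489/327 c=-908/109 d=1597/327
  seg 2: a=-4 b=-2146/327 c=689/109 d=-3292/2943
  seg 3: a=3 b=380/327 c=-1225/327 d=835/872
  seg 4: a=-2 b=-1525/654 c=2615/1308 d=-2615/11772
S(11/2) = 19283/6976

Δ: Δ0=1, Δ1=-8, Δ2=7/3, Δ3=-5/2, Δ4=5/3
row 1: diag=4, rhs=-54; c'=1/4, d'=-27/2
row 2: denom=8−1·1/4=31/4; d'=(62−1·-27/2)/(31/4)=302/31
row 3: denom=10−3·12/31=274/31; d'=(-29−3·302/31)/(274/31)=-1805/274
row 4: denom=10−2·31/137=1308/137; d'=(25−2·-1805/274)/(1308/137)=2615/654
back: M4=2615/654
back: M3=-1805/274−31/137·2615/654=-2450/327
back: M2=302/31−12/31·-2450/327=1378/109
back: M1=-27/2−1/4·1378/109=-1816/109
M: M0=0, M1=-1816/109, M2=1378/109, M3=-2450/327, M4=2615/654, M5=0
seg 0: a=3, c=M0/2=0, d=(M1−M0)/(6·1)=-908/327, b=Δ0−h0·(2M0+M1)/6=1235/327
seg 1: a=4, c=M1/2=-908/109, d=(M2−M1)/(6·1)=1597/327, b=Δ1−h1·(2M1+M2)/6=-1489/327
seg 2: a=-4, c=M2/2=689/109, d=(M3−M2)/(6·3)=-3292/2943, b=Δ2−h2·(2M2+M3)/6=-2146/327
seg 3: a=3, c=M3/2=-1225/327, d=(M4−M3)/(6·2)=835/872, b=Δ3−h3·(2M3+M4)/6=380/327
seg 4: a=-2, c=M4/2=2615/1308, d=(M5−M4)/(6·3)=-2615/11772, b=Δ4−h4·(2M4+M5)/6=-1525/654
t_q=11/2 → seg 3, τ=1/2; S=3+380/327·τ+-1225/327·τ²+835/872·τ³=19283/6976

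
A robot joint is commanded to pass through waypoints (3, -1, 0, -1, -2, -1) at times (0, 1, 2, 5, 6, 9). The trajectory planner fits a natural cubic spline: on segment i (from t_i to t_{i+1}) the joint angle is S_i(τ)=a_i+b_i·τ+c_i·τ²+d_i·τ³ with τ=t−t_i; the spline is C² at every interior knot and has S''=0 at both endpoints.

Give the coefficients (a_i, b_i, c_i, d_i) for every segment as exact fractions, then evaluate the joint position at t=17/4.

  seg 0: a=3 b=-8884/1665 c=0 d=2224/1665
  seg 1: a=-1 b=-2212/1665 c=2224/555 d=-559/333
  seg 2: a=0 b=2747/1665 c=-571/555 d=1837/14985
  seg 3: a=-1 b=-404/333 c=124/1665 d=77/555
  seg 4: a=-2 b=-1079/1665 c=817/1665 d=-817/14985
S(17/4) = -1183/11840

Δ: Δ0=-4, Δ1=1, Δ2=-1/3, Δ3=-1, Δ4=1/3
row 1: diag=4, rhs=30; c'=1/4, d'=15/2
row 2: denom=8−1·1/4=31/4; d'=(-8−1·15/2)/(31/4)=-2
row 3: denom=8−3·12/31=212/31; d'=(-4−3·-2)/(212/31)=31/106
row 4: denom=8−1·31/212=1665/212; d'=(8−1·31/106)/(1665/212)=1634/1665
back: M4=1634/1665
back: M3=31/106−31/212·1634/1665=248/1665
back: M2=-2−12/31·248/1665=-1142/555
back: M1=15/2−1/4·-1142/555=4448/555
M: M0=0, M1=4448/555, M2=-1142/555, M3=248/1665, M4=1634/1665, M5=0
seg 0: a=3, c=M0/2=0, d=(M1−M0)/(6·1)=2224/1665, b=Δ0−h0·(2M0+M1)/6=-8884/1665
seg 1: a=-1, c=M1/2=2224/555, d=(M2−M1)/(6·1)=-559/333, b=Δ1−h1·(2M1+M2)/6=-2212/1665
seg 2: a=0, c=M2/2=-571/555, d=(M3−M2)/(6·3)=1837/14985, b=Δ2−h2·(2M2+M3)/6=2747/1665
seg 3: a=-1, c=M3/2=124/1665, d=(M4−M3)/(6·1)=77/555, b=Δ3−h3·(2M3+M4)/6=-404/333
seg 4: a=-2, c=M4/2=817/1665, d=(M5−M4)/(6·3)=-817/14985, b=Δ4−h4·(2M4+M5)/6=-1079/1665
t_q=17/4 → seg 2, τ=9/4; S=0+2747/1665·τ+-571/555·τ²+1837/14985·τ³=-1183/11840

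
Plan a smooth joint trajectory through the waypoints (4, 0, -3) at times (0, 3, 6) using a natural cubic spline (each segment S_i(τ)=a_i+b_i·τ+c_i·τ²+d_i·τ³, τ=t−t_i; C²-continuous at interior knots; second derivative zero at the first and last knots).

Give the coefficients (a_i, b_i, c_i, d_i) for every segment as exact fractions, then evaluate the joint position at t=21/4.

Δ: Δ0=-4/3, Δ1=-1
row 1: diag=12, rhs=2; c'=1/4, d'=1/6
back: M1=1/6
M: M0=0, M1=1/6, M2=0
seg 0: a=4, c=M0/2=0, d=(M1−M0)/(6·3)=1/108, b=Δ0−h0·(2M0+M1)/6=-17/12
seg 1: a=0, c=M1/2=1/12, d=(M2−M1)/(6·3)=-1/108, b=Δ1−h1·(2M1+M2)/6=-7/6
t_q=21/4 → seg 1, τ=9/4; S=0+-7/6·τ+1/12·τ²+-1/108·τ³=-591/256

  seg 0: a=4 b=-17/12 c=0 d=1/108
  seg 1: a=0 b=-7/6 c=1/12 d=-1/108
S(21/4) = -591/256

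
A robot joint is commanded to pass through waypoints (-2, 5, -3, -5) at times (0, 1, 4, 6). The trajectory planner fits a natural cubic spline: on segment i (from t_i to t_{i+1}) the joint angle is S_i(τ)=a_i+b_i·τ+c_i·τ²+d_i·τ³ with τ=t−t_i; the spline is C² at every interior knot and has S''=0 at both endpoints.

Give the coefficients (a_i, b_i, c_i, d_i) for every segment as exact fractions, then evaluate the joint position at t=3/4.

Δ: Δ0=7, Δ1=-8/3, Δ2=-1
row 1: diag=8, rhs=-58; c'=3/8, d'=-29/4
row 2: denom=10−3·3/8=71/8; d'=(10−3·-29/4)/(71/8)=254/71
back: M2=254/71
back: M1=-29/4−3/8·254/71=-610/71
M: M0=0, M1=-610/71, M2=254/71, M3=0
seg 0: a=-2, c=M0/2=0, d=(M1−M0)/(6·1)=-305/213, b=Δ0−h0·(2M0+M1)/6=1796/213
seg 1: a=5, c=M1/2=-305/71, d=(M2−M1)/(6·3)=48/71, b=Δ1−h1·(2M1+M2)/6=881/213
seg 2: a=-3, c=M2/2=127/71, d=(M3−M2)/(6·2)=-127/426, b=Δ2−h2·(2M2+M3)/6=-721/213
t_q=3/4 → seg 0, τ=3/4; S=-2+1796/213·τ+0·τ²+-305/213·τ³=16903/4544

  seg 0: a=-2 b=1796/213 c=0 d=-305/213
  seg 1: a=5 b=881/213 c=-305/71 d=48/71
  seg 2: a=-3 b=-721/213 c=127/71 d=-127/426
S(3/4) = 16903/4544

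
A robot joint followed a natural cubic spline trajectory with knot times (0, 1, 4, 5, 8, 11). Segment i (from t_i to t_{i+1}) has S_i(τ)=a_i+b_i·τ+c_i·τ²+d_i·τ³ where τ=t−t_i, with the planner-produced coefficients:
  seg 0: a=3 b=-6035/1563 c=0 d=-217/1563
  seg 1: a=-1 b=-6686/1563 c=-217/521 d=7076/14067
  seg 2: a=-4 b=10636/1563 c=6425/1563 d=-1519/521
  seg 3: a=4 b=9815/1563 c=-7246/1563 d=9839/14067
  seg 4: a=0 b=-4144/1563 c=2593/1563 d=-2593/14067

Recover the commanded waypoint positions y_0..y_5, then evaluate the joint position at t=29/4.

y_0 = S_0(0) = a_0 = 3
y_1 = S_1(0) = a_1 = -1
y_2 = S_2(0) = a_2 = -4
y_3 = S_3(0) = a_3 = 4
y_4 = S_4(0) = a_4 = 0
y_5 = S_4(3) = 2
t_q=29/4 is in segment 3 (τ=9/4); S_3(τ)=87581/33344

y_0=3 y_1=-1 y_2=-4 y_3=4 y_4=0 y_5=2
S(29/4) = 87581/33344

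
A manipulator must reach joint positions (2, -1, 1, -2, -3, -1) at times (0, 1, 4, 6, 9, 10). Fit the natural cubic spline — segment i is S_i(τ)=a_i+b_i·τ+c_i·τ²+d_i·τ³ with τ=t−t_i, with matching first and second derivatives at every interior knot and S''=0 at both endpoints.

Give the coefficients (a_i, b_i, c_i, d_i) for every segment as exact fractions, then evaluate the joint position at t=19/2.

  seg 0: a=2 b=-34633/9570 c=0 d=5923/9570
  seg 1: a=-1 b=-8432/4785 c=5923/3190 d=-911/2610
  seg 2: a=1 b=-439/9570 c=-2049/1595 d=46/165
  seg 3: a=-2 b=-17599/9570 c=619/1595 d=11/290
  seg 4: a=-3 b=7243/4785 c=2327/3190 d=-2327/9570
S(19/2) = -53367/25520

Δ: Δ0=-3, Δ1=2/3, Δ2=-3/2, Δ3=-1/3, Δ4=2
row 1: diag=8, rhs=22; c'=3/8, d'=11/4
row 2: denom=10−3·3/8=71/8; d'=(-13−3·11/4)/(71/8)=-170/71
row 3: denom=10−2·16/71=678/71; d'=(7−2·-170/71)/(678/71)=279/226
row 4: denom=8−3·71/226=1595/226; d'=(14−3·279/226)/(1595/226)=2327/1595
back: M4=2327/1595
back: M3=279/226−71/226·2327/1595=1238/1595
back: M2=-170/71−16/71·1238/1595=-4098/1595
back: M1=11/4−3/8·-4098/1595=5923/1595
M: M0=0, M1=5923/1595, M2=-4098/1595, M3=1238/1595, M4=2327/1595, M5=0
seg 0: a=2, c=M0/2=0, d=(M1−M0)/(6·1)=5923/9570, b=Δ0−h0·(2M0+M1)/6=-34633/9570
seg 1: a=-1, c=M1/2=5923/3190, d=(M2−M1)/(6·3)=-911/2610, b=Δ1−h1·(2M1+M2)/6=-8432/4785
seg 2: a=1, c=M2/2=-2049/1595, d=(M3−M2)/(6·2)=46/165, b=Δ2−h2·(2M2+M3)/6=-439/9570
seg 3: a=-2, c=M3/2=619/1595, d=(M4−M3)/(6·3)=11/290, b=Δ3−h3·(2M3+M4)/6=-17599/9570
seg 4: a=-3, c=M4/2=2327/3190, d=(M5−M4)/(6·1)=-2327/9570, b=Δ4−h4·(2M4+M5)/6=7243/4785
t_q=19/2 → seg 4, τ=1/2; S=-3+7243/4785·τ+2327/3190·τ²+-2327/9570·τ³=-53367/25520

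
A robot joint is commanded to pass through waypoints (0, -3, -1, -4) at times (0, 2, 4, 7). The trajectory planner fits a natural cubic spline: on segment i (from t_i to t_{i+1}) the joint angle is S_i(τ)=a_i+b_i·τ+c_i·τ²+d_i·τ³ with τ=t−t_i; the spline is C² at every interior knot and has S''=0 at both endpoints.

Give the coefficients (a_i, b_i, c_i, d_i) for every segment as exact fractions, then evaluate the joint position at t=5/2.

Δ: Δ0=-3/2, Δ1=1, Δ2=-1
row 1: diag=8, rhs=15; c'=1/4, d'=15/8
row 2: denom=10−2·1/4=19/2; d'=(-12−2·15/8)/(19/2)=-63/38
back: M2=-63/38
back: M1=15/8−1/4·-63/38=87/38
M: M0=0, M1=87/38, M2=-63/38, M3=0
seg 0: a=0, c=M0/2=0, d=(M1−M0)/(6·2)=29/152, b=Δ0−h0·(2M0+M1)/6=-43/19
seg 1: a=-3, c=M1/2=87/76, d=(M2−M1)/(6·2)=-25/76, b=Δ1−h1·(2M1+M2)/6=1/38
seg 2: a=-1, c=M2/2=-63/76, d=(M3−M2)/(6·3)=7/76, b=Δ2−h2·(2M2+M3)/6=25/38
t_q=5/2 → seg 1, τ=1/2; S=-3+1/38·τ+87/76·τ²+-25/76·τ³=-1667/608

  seg 0: a=0 b=-43/19 c=0 d=29/152
  seg 1: a=-3 b=1/38 c=87/76 d=-25/76
  seg 2: a=-1 b=25/38 c=-63/76 d=7/76
S(5/2) = -1667/608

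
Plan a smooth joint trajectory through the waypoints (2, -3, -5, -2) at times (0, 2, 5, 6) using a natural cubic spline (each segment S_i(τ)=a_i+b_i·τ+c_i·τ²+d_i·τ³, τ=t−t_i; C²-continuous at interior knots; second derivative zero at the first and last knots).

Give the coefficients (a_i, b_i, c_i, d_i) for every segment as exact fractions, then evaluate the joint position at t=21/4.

Δ: Δ0=-5/2, Δ1=-2/3, Δ2=3
row 1: diag=10, rhs=11; c'=3/10, d'=11/10
row 2: denom=8−3·3/10=71/10; d'=(22−3·11/10)/(71/10)=187/71
back: M2=187/71
back: M1=11/10−3/10·187/71=22/71
M: M0=0, M1=22/71, M2=187/71, M3=0
seg 0: a=2, c=M0/2=0, d=(M1−M0)/(6·2)=11/426, b=Δ0−h0·(2M0+M1)/6=-1109/426
seg 1: a=-3, c=M1/2=11/71, d=(M2−M1)/(6·3)=55/426, b=Δ1−h1·(2M1+M2)/6=-977/426
seg 2: a=-5, c=M2/2=187/142, d=(M3−M2)/(6·1)=-187/426, b=Δ2−h2·(2M2+M3)/6=452/213
t_q=21/4 → seg 2, τ=1/4; S=-5+452/213·τ+187/142·τ²+-187/426·τ³=-39933/9088

  seg 0: a=2 b=-1109/426 c=0 d=11/426
  seg 1: a=-3 b=-977/426 c=11/71 d=55/426
  seg 2: a=-5 b=452/213 c=187/142 d=-187/426
S(21/4) = -39933/9088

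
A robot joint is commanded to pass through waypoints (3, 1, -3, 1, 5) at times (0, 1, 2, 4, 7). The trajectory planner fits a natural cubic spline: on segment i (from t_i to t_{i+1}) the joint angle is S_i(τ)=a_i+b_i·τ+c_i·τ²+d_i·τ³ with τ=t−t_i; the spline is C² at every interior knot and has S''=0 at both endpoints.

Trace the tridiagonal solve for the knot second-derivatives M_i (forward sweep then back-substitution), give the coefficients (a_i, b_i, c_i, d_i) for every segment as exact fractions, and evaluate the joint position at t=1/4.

  seg 0: a=3 b=-382/321 c=0 d=-260/321
  seg 1: a=1 b=-1162/321 c=-260/107 d=658/321
  seg 2: a=-3 b=-748/321 c=398/107 d=-499/642
  seg 3: a=1 b=1034/321 c=-101/107 d=101/963
S(1/4) = 4605/1712

Δ: Δ0=-2, Δ1=-4, Δ2=2, Δ3=4/3
row 1: diag=4, rhs=-12; c'=1/4, d'=-3
row 2: denom=6−1·1/4=23/4; d'=(36−1·-3)/(23/4)=156/23
row 3: denom=10−2·8/23=214/23; d'=(-4−2·156/23)/(214/23)=-202/107
back: M3=-202/107
back: M2=156/23−8/23·-202/107=796/107
back: M1=-3−1/4·796/107=-520/107
M: M0=0, M1=-520/107, M2=796/107, M3=-202/107, M4=0
seg 0: a=3, c=M0/2=0, d=(M1−M0)/(6·1)=-260/321, b=Δ0−h0·(2M0+M1)/6=-382/321
seg 1: a=1, c=M1/2=-260/107, d=(M2−M1)/(6·1)=658/321, b=Δ1−h1·(2M1+M2)/6=-1162/321
seg 2: a=-3, c=M2/2=398/107, d=(M3−M2)/(6·2)=-499/642, b=Δ2−h2·(2M2+M3)/6=-748/321
seg 3: a=1, c=M3/2=-101/107, d=(M4−M3)/(6·3)=101/963, b=Δ3−h3·(2M3+M4)/6=1034/321
t_q=1/4 → seg 0, τ=1/4; S=3+-382/321·τ+0·τ²+-260/321·τ³=4605/1712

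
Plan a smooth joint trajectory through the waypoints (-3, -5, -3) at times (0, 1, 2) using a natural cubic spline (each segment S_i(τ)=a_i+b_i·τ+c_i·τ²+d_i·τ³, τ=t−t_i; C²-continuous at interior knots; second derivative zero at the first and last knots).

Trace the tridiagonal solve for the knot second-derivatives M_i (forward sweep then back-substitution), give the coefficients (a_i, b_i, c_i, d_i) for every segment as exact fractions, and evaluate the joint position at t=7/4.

Δ: Δ0=-2, Δ1=2
row 1: diag=4, rhs=24; c'=1/4, d'=6
back: M1=6
M: M0=0, M1=6, M2=0
seg 0: a=-3, c=M0/2=0, d=(M1−M0)/(6·1)=1, b=Δ0−h0·(2M0+M1)/6=-3
seg 1: a=-5, c=M1/2=3, d=(M2−M1)/(6·1)=-1, b=Δ1−h1·(2M1+M2)/6=0
t_q=7/4 → seg 1, τ=3/4; S=-5+0·τ+3·τ²+-1·τ³=-239/64

  seg 0: a=-3 b=-3 c=0 d=1
  seg 1: a=-5 b=0 c=3 d=-1
S(7/4) = -239/64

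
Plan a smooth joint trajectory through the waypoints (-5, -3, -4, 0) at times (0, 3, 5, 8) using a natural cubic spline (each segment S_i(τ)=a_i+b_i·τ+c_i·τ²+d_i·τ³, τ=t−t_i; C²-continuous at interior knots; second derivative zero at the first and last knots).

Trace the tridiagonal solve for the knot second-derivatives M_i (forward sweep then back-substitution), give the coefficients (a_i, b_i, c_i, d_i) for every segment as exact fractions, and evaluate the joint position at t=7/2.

Δ: Δ0=2/3, Δ1=-1/2, Δ2=4/3
row 1: diag=10, rhs=-7; c'=1/5, d'=-7/10
row 2: denom=10−2·1/5=48/5; d'=(11−2·-7/10)/(48/5)=31/24
back: M2=31/24
back: M1=-7/10−1/5·31/24=-23/24
M: M0=0, M1=-23/24, M2=31/24, M3=0
seg 0: a=-5, c=M0/2=0, d=(M1−M0)/(6·3)=-23/432, b=Δ0−h0·(2M0+M1)/6=55/48
seg 1: a=-3, c=M1/2=-23/48, d=(M2−M1)/(6·2)=3/16, b=Δ1−h1·(2M1+M2)/6=-7/24
seg 2: a=-4, c=M2/2=31/48, d=(M3−M2)/(6·3)=-31/432, b=Δ2−h2·(2M2+M3)/6=1/24
t_q=7/2 → seg 1, τ=1/2; S=-3+-7/24·τ+-23/48·τ²+3/16·τ³=-415/128

  seg 0: a=-5 b=55/48 c=0 d=-23/432
  seg 1: a=-3 b=-7/24 c=-23/48 d=3/16
  seg 2: a=-4 b=1/24 c=31/48 d=-31/432
S(7/2) = -415/128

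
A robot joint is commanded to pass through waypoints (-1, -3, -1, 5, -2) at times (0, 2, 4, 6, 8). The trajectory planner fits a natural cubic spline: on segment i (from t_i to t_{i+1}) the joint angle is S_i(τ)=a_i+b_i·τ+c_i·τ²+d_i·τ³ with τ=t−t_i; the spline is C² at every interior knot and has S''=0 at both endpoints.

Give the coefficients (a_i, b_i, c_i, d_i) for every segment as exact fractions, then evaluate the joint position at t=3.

  seg 0: a=-1 b=-143/112 c=0 d=31/448
  seg 1: a=-3 b=-25/56 c=93/224 d=69/448
  seg 2: a=-1 b=49/16 c=75/56 d=-307/448
  seg 3: a=5 b=11/56 c=-621/224 d=207/448
S(3) = -1289/448

Δ: Δ0=-1, Δ1=1, Δ2=3, Δ3=-7/2
row 1: diag=8, rhs=12; c'=1/4, d'=3/2
row 2: denom=8−2·1/4=15/2; d'=(12−2·3/2)/(15/2)=6/5
row 3: denom=8−2·4/15=112/15; d'=(-39−2·6/5)/(112/15)=-621/112
back: M3=-621/112
back: M2=6/5−4/15·-621/112=75/28
back: M1=3/2−1/4·75/28=93/112
M: M0=0, M1=93/112, M2=75/28, M3=-621/112, M4=0
seg 0: a=-1, c=M0/2=0, d=(M1−M0)/(6·2)=31/448, b=Δ0−h0·(2M0+M1)/6=-143/112
seg 1: a=-3, c=M1/2=93/224, d=(M2−M1)/(6·2)=69/448, b=Δ1−h1·(2M1+M2)/6=-25/56
seg 2: a=-1, c=M2/2=75/56, d=(M3−M2)/(6·2)=-307/448, b=Δ2−h2·(2M2+M3)/6=49/16
seg 3: a=5, c=M3/2=-621/224, d=(M4−M3)/(6·2)=207/448, b=Δ3−h3·(2M3+M4)/6=11/56
t_q=3 → seg 1, τ=1; S=-3+-25/56·τ+93/224·τ²+69/448·τ³=-1289/448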